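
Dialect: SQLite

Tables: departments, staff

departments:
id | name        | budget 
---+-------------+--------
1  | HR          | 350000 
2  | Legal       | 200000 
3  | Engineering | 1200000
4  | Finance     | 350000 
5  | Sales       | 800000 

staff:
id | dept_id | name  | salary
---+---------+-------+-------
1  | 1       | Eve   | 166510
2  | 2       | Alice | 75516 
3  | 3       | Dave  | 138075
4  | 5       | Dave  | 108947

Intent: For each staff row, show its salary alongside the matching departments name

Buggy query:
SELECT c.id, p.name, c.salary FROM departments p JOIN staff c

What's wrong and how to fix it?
Bug: Missing join condition: each staff row is matched to all departments rows instead of just its own

Fix: Add ON c.dept_id = p.id to the JOIN

Corrected query:
SELECT c.id, p.name, c.salary FROM departments p JOIN staff c ON c.dept_id = p.id

Result:
id | name        | salary
---+-------------+-------
1  | HR          | 166510
2  | Legal       | 75516 
3  | Engineering | 138075
4  | Sales       | 108947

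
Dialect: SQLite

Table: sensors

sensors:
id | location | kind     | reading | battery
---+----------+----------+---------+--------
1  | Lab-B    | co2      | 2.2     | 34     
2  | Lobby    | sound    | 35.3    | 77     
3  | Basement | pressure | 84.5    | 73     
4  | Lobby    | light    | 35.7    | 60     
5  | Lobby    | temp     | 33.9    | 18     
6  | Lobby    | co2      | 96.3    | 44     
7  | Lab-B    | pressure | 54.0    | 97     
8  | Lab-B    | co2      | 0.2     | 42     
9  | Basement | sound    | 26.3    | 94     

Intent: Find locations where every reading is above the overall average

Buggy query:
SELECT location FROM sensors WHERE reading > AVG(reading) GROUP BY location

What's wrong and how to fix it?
Bug: WHERE evaluates per row before aggregation, so AVG() is unavailable

Fix: Compute the overall average in a scalar subquery and compare each group's MIN against it in HAVING

Corrected query:
SELECT location FROM sensors GROUP BY location HAVING MIN(reading) > (SELECT AVG(reading) FROM sensors)

Result:
(no rows)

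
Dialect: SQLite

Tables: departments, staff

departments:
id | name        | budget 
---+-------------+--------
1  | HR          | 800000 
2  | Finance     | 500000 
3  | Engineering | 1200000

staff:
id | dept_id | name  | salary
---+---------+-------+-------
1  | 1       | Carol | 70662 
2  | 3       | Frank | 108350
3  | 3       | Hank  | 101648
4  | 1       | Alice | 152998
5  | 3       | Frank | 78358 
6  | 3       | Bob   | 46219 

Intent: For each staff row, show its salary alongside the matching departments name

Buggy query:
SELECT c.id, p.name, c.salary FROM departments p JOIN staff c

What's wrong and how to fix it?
Bug: JOIN with no ON clause produces a cartesian product; every staff row pairs with every departments row

Fix: Add ON c.dept_id = p.id to the JOIN

Corrected query:
SELECT c.id, p.name, c.salary FROM departments p JOIN staff c ON c.dept_id = p.id

Result:
id | name        | salary
---+-------------+-------
1  | HR          | 70662 
2  | Engineering | 108350
3  | Engineering | 101648
4  | HR          | 152998
5  | Engineering | 78358 
6  | Engineering | 46219 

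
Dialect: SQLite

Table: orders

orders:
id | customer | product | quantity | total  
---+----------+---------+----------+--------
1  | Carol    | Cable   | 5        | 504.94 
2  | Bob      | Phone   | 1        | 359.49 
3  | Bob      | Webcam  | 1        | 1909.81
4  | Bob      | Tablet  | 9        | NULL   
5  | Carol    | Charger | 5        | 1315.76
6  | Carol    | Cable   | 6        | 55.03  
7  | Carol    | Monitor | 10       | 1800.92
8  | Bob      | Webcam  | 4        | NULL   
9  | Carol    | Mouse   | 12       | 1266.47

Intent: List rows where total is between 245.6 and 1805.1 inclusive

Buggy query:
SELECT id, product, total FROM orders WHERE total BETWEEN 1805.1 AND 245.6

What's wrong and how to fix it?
Bug: BETWEEN expects the lower bound first; with 1805.1 AND 245.6 the range is empty

Fix: Swap the bounds so the smaller value comes first

Corrected query:
SELECT id, product, total FROM orders WHERE total BETWEEN 245.6 AND 1805.1

Result:
id | product | total  
---+---------+--------
1  | Cable   | 504.94 
2  | Phone   | 359.49 
5  | Charger | 1315.76
7  | Monitor | 1800.92
9  | Mouse   | 1266.47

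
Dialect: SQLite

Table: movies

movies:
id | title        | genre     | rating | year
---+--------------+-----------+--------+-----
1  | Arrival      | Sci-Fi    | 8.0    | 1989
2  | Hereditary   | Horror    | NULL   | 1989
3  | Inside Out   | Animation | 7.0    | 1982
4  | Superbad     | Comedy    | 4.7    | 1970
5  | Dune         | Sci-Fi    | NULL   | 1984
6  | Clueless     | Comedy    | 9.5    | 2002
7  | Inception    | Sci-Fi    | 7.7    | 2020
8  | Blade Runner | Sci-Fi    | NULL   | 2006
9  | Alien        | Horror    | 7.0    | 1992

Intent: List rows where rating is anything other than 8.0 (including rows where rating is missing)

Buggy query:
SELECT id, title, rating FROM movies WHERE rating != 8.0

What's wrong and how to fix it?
Bug: 'rating != 8.0' is unknown when rating is NULL, so NULL rows are silently excluded

Fix: Handle NULL separately with IS NULL alongside the inequality

Corrected query:
SELECT id, title, rating FROM movies WHERE rating != 8.0 OR rating IS NULL

Result:
id | title        | rating
---+--------------+-------
2  | Hereditary   | NULL  
3  | Inside Out   | 7     
4  | Superbad     | 4.7   
5  | Dune         | NULL  
6  | Clueless     | 9.5   
7  | Inception    | 7.7   
8  | Blade Runner | NULL  
9  | Alien        | 7     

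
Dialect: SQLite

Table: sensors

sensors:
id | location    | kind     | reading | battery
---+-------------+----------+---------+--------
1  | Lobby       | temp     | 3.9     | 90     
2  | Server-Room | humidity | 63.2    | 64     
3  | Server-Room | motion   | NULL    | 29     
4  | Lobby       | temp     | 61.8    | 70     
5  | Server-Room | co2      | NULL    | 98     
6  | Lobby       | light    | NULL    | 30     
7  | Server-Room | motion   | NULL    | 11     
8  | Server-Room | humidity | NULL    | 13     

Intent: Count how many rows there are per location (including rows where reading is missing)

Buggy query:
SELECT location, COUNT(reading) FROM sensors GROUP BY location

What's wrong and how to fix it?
Bug: COUNT(column) counts non-NULL values only; rows with NULL reading aren't counted

Fix: Replace COUNT(reading) with COUNT(*)

Corrected query:
SELECT location, COUNT(*) FROM sensors GROUP BY location

Result:
location    | COUNT(*)
------------+---------
Lobby       | 3       
Server-Room | 5       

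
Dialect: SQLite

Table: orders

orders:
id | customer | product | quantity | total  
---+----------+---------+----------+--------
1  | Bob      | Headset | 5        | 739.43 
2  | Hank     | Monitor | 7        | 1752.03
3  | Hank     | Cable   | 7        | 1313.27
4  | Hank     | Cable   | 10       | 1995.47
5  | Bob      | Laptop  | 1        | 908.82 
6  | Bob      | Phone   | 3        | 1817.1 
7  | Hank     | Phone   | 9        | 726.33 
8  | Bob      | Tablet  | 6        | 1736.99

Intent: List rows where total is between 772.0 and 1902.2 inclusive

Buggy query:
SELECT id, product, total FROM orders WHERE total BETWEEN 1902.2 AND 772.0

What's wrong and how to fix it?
Bug: The bounds are reversed; BETWEEN a AND b requires a <= b to match anything

Fix: Write BETWEEN 772.0 AND 1902.2

Corrected query:
SELECT id, product, total FROM orders WHERE total BETWEEN 772.0 AND 1902.2

Result:
id | product | total  
---+---------+--------
2  | Monitor | 1752.03
3  | Cable   | 1313.27
5  | Laptop  | 908.82 
6  | Phone   | 1817.1 
8  | Tablet  | 1736.99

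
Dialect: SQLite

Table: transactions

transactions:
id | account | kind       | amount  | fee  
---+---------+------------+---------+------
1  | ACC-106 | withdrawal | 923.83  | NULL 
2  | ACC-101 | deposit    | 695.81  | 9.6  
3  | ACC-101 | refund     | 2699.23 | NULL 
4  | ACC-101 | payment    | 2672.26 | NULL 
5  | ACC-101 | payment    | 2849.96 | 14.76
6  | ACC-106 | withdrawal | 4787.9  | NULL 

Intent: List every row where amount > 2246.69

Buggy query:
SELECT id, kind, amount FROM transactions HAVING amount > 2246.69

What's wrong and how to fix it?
Bug: HAVING filters the output of aggregation, but this query has no GROUP BY and no aggregate functions, so SQLite rejects it (HAVING clause on a non-aggregate query); the condition here is per row

Fix: Use WHERE for row-level filtering

Corrected query:
SELECT id, kind, amount FROM transactions WHERE amount > 2246.69

Result:
id | kind       | amount 
---+------------+--------
3  | refund     | 2699.23
4  | payment    | 2672.26
5  | payment    | 2849.96
6  | withdrawal | 4787.9 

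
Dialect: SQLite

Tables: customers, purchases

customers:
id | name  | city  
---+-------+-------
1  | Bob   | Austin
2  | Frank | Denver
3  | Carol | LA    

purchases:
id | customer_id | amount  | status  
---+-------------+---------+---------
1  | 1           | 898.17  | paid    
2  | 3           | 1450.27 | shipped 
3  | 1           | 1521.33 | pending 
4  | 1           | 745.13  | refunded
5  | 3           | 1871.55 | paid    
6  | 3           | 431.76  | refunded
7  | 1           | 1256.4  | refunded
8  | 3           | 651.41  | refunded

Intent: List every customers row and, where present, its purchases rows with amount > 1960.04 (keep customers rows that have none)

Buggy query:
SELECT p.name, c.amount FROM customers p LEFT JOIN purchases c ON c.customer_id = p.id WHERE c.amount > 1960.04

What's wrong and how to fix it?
Bug: A WHERE condition on the right-hand table after LEFT JOIN drops unmatched parents

Fix: Move the right-table condition into the ON clause so unmatched parents are kept

Corrected query:
SELECT p.name, c.amount FROM customers p LEFT JOIN purchases c ON c.customer_id = p.id AND c.amount > 1960.04

Result:
name  | amount
------+-------
Bob   | NULL  
Frank | NULL  
Carol | NULL  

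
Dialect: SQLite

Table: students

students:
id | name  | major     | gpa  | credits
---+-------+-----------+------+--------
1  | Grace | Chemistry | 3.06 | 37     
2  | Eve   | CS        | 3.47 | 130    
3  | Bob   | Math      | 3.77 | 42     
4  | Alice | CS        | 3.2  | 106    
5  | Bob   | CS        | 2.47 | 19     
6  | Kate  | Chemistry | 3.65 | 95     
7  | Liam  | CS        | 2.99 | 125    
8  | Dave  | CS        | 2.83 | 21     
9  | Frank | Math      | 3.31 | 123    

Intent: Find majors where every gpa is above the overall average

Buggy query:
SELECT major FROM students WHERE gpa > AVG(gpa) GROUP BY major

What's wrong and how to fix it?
Bug: WHERE evaluates per row before aggregation, so AVG() is unavailable

Fix: Use a subquery for AVG and a HAVING MIN(...) filter so the condition holds for every row in the group

Corrected query:
SELECT major FROM students GROUP BY major HAVING MIN(gpa) > (SELECT AVG(gpa) FROM students)

Result:
major
-----
Math 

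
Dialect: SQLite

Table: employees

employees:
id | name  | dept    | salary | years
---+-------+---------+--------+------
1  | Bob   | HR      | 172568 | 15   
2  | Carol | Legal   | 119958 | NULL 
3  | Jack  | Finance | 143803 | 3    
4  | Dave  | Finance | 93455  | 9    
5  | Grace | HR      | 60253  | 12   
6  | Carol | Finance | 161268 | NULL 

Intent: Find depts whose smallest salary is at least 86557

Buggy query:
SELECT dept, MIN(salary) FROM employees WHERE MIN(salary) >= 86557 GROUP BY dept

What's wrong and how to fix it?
Bug: MIN() in WHERE is a misuse of aggregate

Fix: Use HAVING for the per-group MIN condition

Corrected query:
SELECT dept, MIN(salary) FROM employees GROUP BY dept HAVING MIN(salary) >= 86557

Result:
dept    | MIN(salary)
--------+------------
Finance | 93455      
Legal   | 119958     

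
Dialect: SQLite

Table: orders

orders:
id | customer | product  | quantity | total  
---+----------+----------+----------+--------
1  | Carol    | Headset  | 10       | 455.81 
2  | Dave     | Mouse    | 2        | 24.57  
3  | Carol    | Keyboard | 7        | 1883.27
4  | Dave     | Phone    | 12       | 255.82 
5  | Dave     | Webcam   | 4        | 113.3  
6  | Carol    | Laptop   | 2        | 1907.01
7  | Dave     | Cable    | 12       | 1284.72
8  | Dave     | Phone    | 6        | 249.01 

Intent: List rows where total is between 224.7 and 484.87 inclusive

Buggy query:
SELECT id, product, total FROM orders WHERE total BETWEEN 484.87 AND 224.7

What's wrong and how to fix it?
Bug: BETWEEN expects the lower bound first; with 484.87 AND 224.7 the range is empty

Fix: Swap the bounds so the smaller value comes first

Corrected query:
SELECT id, product, total FROM orders WHERE total BETWEEN 224.7 AND 484.87

Result:
id | product | total 
---+---------+-------
1  | Headset | 455.81
4  | Phone   | 255.82
8  | Phone   | 249.01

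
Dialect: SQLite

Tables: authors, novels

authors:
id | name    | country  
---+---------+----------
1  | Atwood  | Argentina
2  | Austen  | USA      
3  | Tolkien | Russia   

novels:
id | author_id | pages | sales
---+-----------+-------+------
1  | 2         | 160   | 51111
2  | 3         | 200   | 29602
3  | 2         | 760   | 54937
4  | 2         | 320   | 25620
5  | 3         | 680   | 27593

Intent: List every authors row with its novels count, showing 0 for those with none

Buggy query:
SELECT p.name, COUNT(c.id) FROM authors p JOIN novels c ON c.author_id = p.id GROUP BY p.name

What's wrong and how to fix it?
Bug: INNER JOIN drops authors rows that have no matching novels rows

Fix: Use LEFT JOIN so parents without children still appear (COUNT(c.id) gives 0)

Corrected query:
SELECT p.name, COUNT(c.id) FROM authors p LEFT JOIN novels c ON c.author_id = p.id GROUP BY p.name

Result:
name    | COUNT(c.id)
--------+------------
Atwood  | 0          
Austen  | 3          
Tolkien | 2          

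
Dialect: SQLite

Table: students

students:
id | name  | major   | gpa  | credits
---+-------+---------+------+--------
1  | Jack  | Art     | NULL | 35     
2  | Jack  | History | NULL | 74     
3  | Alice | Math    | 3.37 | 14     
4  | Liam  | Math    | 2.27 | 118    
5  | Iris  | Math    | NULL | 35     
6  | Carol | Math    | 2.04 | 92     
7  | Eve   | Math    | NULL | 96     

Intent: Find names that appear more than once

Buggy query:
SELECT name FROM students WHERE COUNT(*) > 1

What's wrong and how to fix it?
Bug: COUNT(*) is an aggregate and cannot be used in WHERE

Fix: Group first, then use HAVING for the count condition

Corrected query:
SELECT name FROM students GROUP BY name HAVING COUNT(*) > 1

Result:
name
----
Jack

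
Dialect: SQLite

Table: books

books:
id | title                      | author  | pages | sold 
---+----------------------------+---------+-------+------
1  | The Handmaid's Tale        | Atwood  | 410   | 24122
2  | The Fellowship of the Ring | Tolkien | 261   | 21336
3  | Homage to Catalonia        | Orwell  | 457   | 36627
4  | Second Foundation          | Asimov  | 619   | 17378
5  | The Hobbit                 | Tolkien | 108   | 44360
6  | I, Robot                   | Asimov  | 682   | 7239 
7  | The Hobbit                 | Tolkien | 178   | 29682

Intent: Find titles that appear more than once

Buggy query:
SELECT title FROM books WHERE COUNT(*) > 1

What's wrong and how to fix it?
Bug: COUNT(*) is an aggregate and cannot be used in WHERE

Fix: Group first, then use HAVING for the count condition

Corrected query:
SELECT title FROM books GROUP BY title HAVING COUNT(*) > 1

Result:
title     
----------
The Hobbit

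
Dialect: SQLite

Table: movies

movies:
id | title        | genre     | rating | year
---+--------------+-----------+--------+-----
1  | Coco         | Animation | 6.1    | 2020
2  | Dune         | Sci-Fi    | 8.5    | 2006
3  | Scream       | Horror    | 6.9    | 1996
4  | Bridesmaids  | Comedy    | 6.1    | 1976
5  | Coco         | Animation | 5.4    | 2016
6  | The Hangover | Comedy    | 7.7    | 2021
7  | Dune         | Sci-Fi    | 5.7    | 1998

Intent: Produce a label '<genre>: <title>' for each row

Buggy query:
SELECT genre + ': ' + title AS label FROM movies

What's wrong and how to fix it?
Bug: SQLite uses || for string concatenation; + coerces text to numbers (yielding 0)

Fix: Use the || operator for string concatenation

Corrected query:
SELECT genre || ': ' || title AS label FROM movies

Result:
label               
--------------------
Animation: Coco     
Sci-Fi: Dune        
Horror: Scream      
Comedy: Bridesmaids 
Animation: Coco     
Comedy: The Hangover
Sci-Fi: Dune        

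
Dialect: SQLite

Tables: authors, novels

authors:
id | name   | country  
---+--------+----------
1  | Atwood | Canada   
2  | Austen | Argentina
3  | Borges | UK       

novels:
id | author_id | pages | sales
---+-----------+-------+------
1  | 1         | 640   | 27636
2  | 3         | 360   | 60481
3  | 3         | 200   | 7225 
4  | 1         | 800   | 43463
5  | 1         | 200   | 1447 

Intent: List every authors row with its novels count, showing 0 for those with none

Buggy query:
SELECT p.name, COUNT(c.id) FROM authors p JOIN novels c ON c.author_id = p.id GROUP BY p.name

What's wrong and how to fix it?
Bug: INNER JOIN drops authors rows that have no matching novels rows

Fix: Use LEFT JOIN so parents without children still appear (COUNT(c.id) gives 0)

Corrected query:
SELECT p.name, COUNT(c.id) FROM authors p LEFT JOIN novels c ON c.author_id = p.id GROUP BY p.name

Result:
name   | COUNT(c.id)
-------+------------
Atwood | 3          
Austen | 0          
Borges | 2          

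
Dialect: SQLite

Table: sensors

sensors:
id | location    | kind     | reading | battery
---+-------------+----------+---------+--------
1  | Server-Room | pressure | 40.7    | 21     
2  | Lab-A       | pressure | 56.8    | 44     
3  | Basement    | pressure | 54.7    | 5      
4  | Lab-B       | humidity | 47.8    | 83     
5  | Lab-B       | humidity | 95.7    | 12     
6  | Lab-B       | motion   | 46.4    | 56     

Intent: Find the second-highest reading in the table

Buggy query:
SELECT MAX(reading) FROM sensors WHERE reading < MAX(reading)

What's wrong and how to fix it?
Bug: The inner MAX is an aggregate inside WHERE, which is not allowed

Fix: Compute the overall MAX in a subquery, then take MAX of rows below it

Corrected query:
SELECT MAX(reading) FROM sensors WHERE reading < (SELECT MAX(reading) FROM sensors)

Result:
MAX(reading)
------------
56.8        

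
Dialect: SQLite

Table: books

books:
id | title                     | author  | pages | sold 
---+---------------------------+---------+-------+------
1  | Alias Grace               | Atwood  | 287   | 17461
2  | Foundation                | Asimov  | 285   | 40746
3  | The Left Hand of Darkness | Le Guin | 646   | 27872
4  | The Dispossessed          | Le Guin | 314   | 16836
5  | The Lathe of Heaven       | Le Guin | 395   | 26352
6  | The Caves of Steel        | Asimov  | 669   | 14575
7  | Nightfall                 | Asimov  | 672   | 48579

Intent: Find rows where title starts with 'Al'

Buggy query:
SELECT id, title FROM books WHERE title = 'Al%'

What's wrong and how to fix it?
Bug: Wildcards only work with LIKE; '=' treats '%' as a literal character

Fix: Replace '=' with LIKE so 'Al%' is treated as a pattern

Corrected query:
SELECT id, title FROM books WHERE title LIKE 'Al%'

Result:
id | title      
---+------------
1  | Alias Grace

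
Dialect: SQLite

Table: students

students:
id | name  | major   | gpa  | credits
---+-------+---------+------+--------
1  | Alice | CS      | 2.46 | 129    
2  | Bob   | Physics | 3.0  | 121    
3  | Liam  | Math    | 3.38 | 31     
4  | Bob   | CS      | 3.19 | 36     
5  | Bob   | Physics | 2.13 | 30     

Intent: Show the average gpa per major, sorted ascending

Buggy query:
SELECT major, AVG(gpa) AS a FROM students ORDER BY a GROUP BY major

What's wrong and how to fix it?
Bug: ORDER BY appears before GROUP BY; SQL clause order requires GROUP BY first

Fix: Reorder: SELECT … FROM … GROUP BY … ORDER BY …

Corrected query:
SELECT major, AVG(gpa) AS a FROM students GROUP BY major ORDER BY a

Result:
major   | a    
--------+------
Physics | 2.565
CS      | 2.825
Math    | 3.38 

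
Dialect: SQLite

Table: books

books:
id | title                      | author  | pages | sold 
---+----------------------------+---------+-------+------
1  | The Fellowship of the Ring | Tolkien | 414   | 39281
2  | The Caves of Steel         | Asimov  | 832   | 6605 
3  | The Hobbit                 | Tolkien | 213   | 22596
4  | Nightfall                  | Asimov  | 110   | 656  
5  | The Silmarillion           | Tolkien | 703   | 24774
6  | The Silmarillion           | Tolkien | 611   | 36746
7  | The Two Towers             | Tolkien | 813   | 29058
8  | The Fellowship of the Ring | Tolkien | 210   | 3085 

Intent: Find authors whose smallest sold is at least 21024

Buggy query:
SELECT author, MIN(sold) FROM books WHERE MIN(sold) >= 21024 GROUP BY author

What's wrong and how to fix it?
Bug: MIN() in WHERE is a misuse of aggregate

Fix: Use HAVING for the per-group MIN condition

Corrected query:
SELECT author, MIN(sold) FROM books GROUP BY author HAVING MIN(sold) >= 21024

Result:
(no rows)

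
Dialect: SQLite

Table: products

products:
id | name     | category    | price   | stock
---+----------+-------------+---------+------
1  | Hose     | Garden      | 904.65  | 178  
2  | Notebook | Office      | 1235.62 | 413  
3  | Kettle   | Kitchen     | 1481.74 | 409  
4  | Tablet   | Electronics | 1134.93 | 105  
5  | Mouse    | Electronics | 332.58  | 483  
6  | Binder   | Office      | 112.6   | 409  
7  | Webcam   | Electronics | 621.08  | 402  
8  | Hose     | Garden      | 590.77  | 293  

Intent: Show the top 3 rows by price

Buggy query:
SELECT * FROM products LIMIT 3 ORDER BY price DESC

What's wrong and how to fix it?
Bug: ORDER BY cannot follow LIMIT; LIMIT is the final clause

Fix: Sort with ORDER BY, then apply LIMIT

Corrected query:
SELECT * FROM products ORDER BY price DESC LIMIT 3

Result:
id | name     | category    | price   | stock
---+----------+-------------+---------+------
3  | Kettle   | Kitchen     | 1481.74 | 409  
2  | Notebook | Office      | 1235.62 | 413  
4  | Tablet   | Electronics | 1134.93 | 105  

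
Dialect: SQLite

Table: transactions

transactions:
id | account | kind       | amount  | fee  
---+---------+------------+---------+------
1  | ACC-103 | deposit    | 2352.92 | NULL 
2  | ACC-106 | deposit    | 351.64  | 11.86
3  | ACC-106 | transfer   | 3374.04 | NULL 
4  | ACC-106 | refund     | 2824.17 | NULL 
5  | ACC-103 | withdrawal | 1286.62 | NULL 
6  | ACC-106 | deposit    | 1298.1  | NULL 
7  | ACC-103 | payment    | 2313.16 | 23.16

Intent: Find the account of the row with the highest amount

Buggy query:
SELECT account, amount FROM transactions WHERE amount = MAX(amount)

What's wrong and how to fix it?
Bug: WHERE is evaluated per row; an aggregate over the whole table isn't defined there

Fix: Use a subquery: WHERE amount = (SELECT MAX(amount) FROM transactions)

Corrected query:
SELECT account, amount FROM transactions WHERE amount = (SELECT MAX(amount) FROM transactions)

Result:
account | amount 
--------+--------
ACC-106 | 3374.04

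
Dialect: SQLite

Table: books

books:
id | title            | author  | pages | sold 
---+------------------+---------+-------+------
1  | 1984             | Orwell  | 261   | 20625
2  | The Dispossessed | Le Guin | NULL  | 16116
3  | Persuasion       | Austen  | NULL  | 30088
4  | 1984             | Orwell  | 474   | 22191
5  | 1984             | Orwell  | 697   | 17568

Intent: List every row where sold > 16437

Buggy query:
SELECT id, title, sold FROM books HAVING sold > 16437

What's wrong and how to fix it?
Bug: HAVING filters the output of aggregation, but this query has no GROUP BY and no aggregate functions, so SQLite rejects it (HAVING clause on a non-aggregate query); the condition here is per row

Fix: Use WHERE for row-level filtering

Corrected query:
SELECT id, title, sold FROM books WHERE sold > 16437

Result:
id | title      | sold 
---+------------+------
1  | 1984       | 20625
3  | Persuasion | 30088
4  | 1984       | 22191
5  | 1984       | 17568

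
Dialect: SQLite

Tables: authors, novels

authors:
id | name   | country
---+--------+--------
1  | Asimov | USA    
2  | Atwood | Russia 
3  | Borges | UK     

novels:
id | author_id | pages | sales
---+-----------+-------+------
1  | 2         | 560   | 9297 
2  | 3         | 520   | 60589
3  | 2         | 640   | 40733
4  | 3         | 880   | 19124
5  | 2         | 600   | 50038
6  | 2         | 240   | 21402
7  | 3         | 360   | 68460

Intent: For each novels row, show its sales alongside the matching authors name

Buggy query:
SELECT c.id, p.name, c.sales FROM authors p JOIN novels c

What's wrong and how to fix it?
Bug: Missing join condition: each novels row is matched to all authors rows instead of just its own

Fix: Add ON c.author_id = p.id to the JOIN

Corrected query:
SELECT c.id, p.name, c.sales FROM authors p JOIN novels c ON c.author_id = p.id

Result:
id | name   | sales
---+--------+------
1  | Atwood | 9297 
2  | Borges | 60589
3  | Atwood | 40733
4  | Borges | 19124
5  | Atwood | 50038
6  | Atwood | 21402
7  | Borges | 68460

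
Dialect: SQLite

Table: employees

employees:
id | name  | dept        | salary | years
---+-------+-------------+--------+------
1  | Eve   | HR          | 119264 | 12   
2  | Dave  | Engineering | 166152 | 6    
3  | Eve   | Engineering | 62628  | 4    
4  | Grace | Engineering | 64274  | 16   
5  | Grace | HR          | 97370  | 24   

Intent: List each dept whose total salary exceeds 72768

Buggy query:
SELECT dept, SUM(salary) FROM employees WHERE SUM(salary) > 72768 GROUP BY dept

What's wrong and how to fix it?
Bug: Aggregate functions cannot appear in a WHERE clause

Fix: Move the aggregate condition to a HAVING clause

Corrected query:
SELECT dept, SUM(salary) FROM employees GROUP BY dept HAVING SUM(salary) > 72768

Result:
dept        | SUM(salary)
------------+------------
Engineering | 293054     
HR          | 216634     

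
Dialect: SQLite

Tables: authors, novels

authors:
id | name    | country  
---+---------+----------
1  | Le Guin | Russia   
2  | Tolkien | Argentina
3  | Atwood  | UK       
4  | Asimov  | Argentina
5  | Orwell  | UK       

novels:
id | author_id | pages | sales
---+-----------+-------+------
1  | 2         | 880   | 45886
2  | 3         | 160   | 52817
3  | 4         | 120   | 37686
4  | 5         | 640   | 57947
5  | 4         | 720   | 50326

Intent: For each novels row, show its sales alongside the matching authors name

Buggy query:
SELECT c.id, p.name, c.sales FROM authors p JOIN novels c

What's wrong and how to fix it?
Bug: Missing join condition: each novels row is matched to all authors rows instead of just its own

Fix: Add ON c.author_id = p.id to the JOIN

Corrected query:
SELECT c.id, p.name, c.sales FROM authors p JOIN novels c ON c.author_id = p.id

Result:
id | name    | sales
---+---------+------
1  | Tolkien | 45886
2  | Atwood  | 52817
3  | Asimov  | 37686
4  | Orwell  | 57947
5  | Asimov  | 50326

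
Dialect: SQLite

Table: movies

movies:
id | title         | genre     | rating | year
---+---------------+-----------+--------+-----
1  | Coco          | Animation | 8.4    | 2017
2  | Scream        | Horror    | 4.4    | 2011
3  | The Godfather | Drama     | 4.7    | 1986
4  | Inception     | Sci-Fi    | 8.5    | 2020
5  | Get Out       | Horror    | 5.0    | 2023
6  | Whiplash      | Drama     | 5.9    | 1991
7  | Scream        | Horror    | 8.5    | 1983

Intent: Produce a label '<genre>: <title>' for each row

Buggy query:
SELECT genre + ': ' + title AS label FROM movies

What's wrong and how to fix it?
Bug: '+' is numeric addition; on text columns SQLite converts them to 0 instead of concatenating

Fix: Replace + with || to concatenate text

Corrected query:
SELECT genre || ': ' || title AS label FROM movies

Result:
label               
--------------------
Animation: Coco     
Horror: Scream      
Drama: The Godfather
Sci-Fi: Inception   
Horror: Get Out     
Drama: Whiplash     
Horror: Scream      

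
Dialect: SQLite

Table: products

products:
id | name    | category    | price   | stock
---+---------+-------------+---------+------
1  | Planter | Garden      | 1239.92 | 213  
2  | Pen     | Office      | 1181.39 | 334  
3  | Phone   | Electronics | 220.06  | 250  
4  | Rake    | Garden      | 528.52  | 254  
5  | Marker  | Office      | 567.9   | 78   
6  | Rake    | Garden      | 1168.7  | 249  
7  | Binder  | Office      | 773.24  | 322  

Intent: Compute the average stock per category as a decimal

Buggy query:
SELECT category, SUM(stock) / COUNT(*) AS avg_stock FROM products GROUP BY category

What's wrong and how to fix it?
Bug: SUM(stock) and COUNT(*) are both integers; the division truncates the fractional part

Fix: Multiply by 1.0 (or CAST to REAL) to force floating-point division

Corrected query:
SELECT category, SUM(stock) * 1.0 / COUNT(*) AS avg_stock FROM products GROUP BY category

Result:
category    | avg_stock 
------------+-----------
Electronics | 250       
Garden      | 238.666667
Office      | 244.666667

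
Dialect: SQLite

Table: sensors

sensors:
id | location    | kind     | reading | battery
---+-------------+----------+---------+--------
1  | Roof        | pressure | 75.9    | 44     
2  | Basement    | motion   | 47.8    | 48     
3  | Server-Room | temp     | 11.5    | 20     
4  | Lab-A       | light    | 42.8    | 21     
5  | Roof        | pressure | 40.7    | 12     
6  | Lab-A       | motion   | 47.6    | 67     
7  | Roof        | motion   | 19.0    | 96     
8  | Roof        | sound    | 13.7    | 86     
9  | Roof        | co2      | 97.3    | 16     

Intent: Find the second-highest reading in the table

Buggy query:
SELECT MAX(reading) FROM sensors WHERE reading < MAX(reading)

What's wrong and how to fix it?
Bug: MAX(reading) on the right of the comparison is an aggregate-in-WHERE error

Fix: Put the inner MAX in a scalar subquery

Corrected query:
SELECT MAX(reading) FROM sensors WHERE reading < (SELECT MAX(reading) FROM sensors)

Result:
MAX(reading)
------------
75.9        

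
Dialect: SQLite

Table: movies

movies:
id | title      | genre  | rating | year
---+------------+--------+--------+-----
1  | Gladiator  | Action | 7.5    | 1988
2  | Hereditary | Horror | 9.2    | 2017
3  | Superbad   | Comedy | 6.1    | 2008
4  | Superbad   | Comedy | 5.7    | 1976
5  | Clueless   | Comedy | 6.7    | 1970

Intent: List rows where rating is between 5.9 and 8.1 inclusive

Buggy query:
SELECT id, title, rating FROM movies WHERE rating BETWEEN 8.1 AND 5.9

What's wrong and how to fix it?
Bug: The bounds are reversed; BETWEEN a AND b requires a <= b to match anything

Fix: Swap the bounds so the smaller value comes first

Corrected query:
SELECT id, title, rating FROM movies WHERE rating BETWEEN 5.9 AND 8.1

Result:
id | title     | rating
---+-----------+-------
1  | Gladiator | 7.5   
3  | Superbad  | 6.1   
5  | Clueless  | 6.7   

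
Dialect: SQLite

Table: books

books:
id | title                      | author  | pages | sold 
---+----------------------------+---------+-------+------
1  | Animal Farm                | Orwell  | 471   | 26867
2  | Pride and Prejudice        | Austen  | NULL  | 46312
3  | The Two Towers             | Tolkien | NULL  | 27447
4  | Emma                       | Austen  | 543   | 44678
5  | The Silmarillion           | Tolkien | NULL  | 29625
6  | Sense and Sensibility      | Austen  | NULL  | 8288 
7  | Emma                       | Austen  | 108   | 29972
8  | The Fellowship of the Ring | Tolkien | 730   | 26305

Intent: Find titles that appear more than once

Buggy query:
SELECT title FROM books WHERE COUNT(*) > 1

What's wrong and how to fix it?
Bug: WHERE can't reference COUNT(*); aggregates are computed after WHERE

Fix: Group first, then use HAVING for the count condition

Corrected query:
SELECT title FROM books GROUP BY title HAVING COUNT(*) > 1

Result:
title
-----
Emma 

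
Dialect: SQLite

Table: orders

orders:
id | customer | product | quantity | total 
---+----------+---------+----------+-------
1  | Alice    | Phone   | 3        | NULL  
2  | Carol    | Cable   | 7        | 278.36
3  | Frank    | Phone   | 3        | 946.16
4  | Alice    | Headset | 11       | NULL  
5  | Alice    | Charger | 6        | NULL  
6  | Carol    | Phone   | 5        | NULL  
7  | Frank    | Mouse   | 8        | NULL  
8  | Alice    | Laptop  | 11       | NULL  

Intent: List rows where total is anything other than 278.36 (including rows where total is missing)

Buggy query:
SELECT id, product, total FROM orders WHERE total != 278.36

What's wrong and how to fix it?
Bug: Inequality against NULL is unknown, not true; rows with NULL are dropped

Fix: Add an explicit OR total IS NULL to include the missing-value rows

Corrected query:
SELECT id, product, total FROM orders WHERE total != 278.36 OR total IS NULL

Result:
id | product | total 
---+---------+-------
1  | Phone   | NULL  
3  | Phone   | 946.16
4  | Headset | NULL  
5  | Charger | NULL  
6  | Phone   | NULL  
7  | Mouse   | NULL  
8  | Laptop  | NULL  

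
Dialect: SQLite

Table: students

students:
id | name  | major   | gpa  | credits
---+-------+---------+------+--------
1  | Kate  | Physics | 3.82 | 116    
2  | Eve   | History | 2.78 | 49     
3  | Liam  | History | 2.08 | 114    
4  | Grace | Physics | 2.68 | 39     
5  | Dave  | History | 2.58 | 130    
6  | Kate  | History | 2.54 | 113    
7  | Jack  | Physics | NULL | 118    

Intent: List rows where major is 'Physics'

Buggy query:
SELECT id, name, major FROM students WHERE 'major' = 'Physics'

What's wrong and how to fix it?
Bug: Single quotes denote string literals in SQL; the column name is being compared as a constant string

Fix: Reference the column as major without single quotes

Corrected query:
SELECT id, name, major FROM students WHERE major = 'Physics'

Result:
id | name  | major  
---+-------+--------
1  | Kate  | Physics
4  | Grace | Physics
7  | Jack  | Physics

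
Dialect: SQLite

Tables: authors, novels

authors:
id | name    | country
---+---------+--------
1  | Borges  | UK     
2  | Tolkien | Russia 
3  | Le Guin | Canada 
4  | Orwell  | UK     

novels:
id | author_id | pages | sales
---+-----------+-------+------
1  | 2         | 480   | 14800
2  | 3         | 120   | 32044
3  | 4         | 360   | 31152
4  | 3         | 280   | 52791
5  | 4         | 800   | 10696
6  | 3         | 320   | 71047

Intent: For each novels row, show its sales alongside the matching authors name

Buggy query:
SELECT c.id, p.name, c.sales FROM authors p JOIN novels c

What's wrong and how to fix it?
Bug: Missing join condition: each novels row is matched to all authors rows instead of just its own

Fix: Add ON c.author_id = p.id to the JOIN

Corrected query:
SELECT c.id, p.name, c.sales FROM authors p JOIN novels c ON c.author_id = p.id

Result:
id | name    | sales
---+---------+------
1  | Tolkien | 14800
2  | Le Guin | 32044
3  | Orwell  | 31152
4  | Le Guin | 52791
5  | Orwell  | 10696
6  | Le Guin | 71047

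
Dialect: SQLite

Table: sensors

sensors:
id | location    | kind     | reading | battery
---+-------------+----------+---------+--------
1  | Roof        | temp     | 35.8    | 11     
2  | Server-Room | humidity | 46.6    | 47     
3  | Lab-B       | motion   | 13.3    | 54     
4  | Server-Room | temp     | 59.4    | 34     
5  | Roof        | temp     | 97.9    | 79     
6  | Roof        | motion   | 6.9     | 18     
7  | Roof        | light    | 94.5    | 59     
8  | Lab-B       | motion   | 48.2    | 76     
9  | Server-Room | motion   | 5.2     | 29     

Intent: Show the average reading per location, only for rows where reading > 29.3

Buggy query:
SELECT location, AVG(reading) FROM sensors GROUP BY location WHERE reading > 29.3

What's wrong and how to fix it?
Bug: WHERE cannot follow GROUP BY

Fix: Move the WHERE clause before GROUP BY

Corrected query:
SELECT location, AVG(reading) FROM sensors WHERE reading > 29.3 GROUP BY location

Result:
location    | AVG(reading)
------------+-------------
Lab-B       | 48.2        
Roof        | 76.066667   
Server-Room | 53          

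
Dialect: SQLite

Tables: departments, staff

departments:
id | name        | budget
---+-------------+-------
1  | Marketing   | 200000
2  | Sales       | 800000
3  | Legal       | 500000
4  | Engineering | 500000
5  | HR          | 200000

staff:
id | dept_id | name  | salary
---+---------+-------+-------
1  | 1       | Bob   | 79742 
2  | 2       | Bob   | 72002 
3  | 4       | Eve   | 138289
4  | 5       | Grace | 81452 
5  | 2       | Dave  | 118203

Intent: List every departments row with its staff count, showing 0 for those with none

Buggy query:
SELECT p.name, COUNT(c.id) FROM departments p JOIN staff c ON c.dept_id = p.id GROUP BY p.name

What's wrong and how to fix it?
Bug: INNER JOIN drops departments rows that have no matching staff rows

Fix: Use LEFT JOIN so parents without children still appear (COUNT(c.id) gives 0)

Corrected query:
SELECT p.name, COUNT(c.id) FROM departments p LEFT JOIN staff c ON c.dept_id = p.id GROUP BY p.name

Result:
name        | COUNT(c.id)
------------+------------
Engineering | 1          
HR          | 1          
Legal       | 0          
Marketing   | 1          
Sales       | 2          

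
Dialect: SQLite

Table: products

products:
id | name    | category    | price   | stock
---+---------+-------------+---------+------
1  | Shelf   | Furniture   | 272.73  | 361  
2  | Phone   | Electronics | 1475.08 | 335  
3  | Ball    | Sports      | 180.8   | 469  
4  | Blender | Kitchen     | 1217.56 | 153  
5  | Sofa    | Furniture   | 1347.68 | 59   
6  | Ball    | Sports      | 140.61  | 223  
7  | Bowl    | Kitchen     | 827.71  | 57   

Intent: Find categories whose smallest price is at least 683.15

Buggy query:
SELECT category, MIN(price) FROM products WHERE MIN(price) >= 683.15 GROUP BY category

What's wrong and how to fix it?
Bug: Aggregates like MIN are computed per group after WHERE runs

Fix: Use HAVING for the per-group MIN condition

Corrected query:
SELECT category, MIN(price) FROM products GROUP BY category HAVING MIN(price) >= 683.15

Result:
category    | MIN(price)
------------+-----------
Electronics | 1475.08   
Kitchen     | 827.71    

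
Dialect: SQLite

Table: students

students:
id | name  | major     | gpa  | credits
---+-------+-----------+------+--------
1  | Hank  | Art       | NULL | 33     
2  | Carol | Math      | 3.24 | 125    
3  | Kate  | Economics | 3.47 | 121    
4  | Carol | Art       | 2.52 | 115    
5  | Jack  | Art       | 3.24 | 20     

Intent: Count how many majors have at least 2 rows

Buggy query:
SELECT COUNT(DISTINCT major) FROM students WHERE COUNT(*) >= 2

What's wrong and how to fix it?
Bug: COUNT(*) cannot appear in WHERE; the per-group count doesn't exist yet

Fix: Use a subquery that GROUPs and filters with HAVING, then count its rows

Corrected query:
SELECT COUNT(*) FROM (SELECT major FROM students GROUP BY major HAVING COUNT(*) >= 2)

Result:
COUNT(*)
--------
1       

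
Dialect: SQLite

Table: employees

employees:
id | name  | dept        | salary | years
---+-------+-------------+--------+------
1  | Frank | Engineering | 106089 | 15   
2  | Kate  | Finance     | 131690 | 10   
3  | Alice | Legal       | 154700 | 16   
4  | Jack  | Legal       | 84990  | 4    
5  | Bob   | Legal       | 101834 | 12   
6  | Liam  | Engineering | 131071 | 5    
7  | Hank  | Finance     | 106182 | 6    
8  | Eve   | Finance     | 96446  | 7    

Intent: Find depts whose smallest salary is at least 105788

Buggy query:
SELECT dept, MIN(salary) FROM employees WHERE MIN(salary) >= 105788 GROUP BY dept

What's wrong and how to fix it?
Bug: MIN() in WHERE is a misuse of aggregate

Fix: Use HAVING for the per-group MIN condition

Corrected query:
SELECT dept, MIN(salary) FROM employees GROUP BY dept HAVING MIN(salary) >= 105788

Result:
dept        | MIN(salary)
------------+------------
Engineering | 106089     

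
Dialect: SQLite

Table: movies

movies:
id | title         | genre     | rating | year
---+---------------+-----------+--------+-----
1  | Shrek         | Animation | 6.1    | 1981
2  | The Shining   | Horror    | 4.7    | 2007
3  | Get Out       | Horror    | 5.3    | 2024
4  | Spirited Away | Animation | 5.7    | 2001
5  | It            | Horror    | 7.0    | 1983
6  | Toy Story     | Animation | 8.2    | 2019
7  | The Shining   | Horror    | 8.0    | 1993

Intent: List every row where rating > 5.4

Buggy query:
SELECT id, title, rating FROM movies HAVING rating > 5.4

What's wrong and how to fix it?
Bug: This is a non-aggregate query (no GROUP BY, no aggregates), so in SQLite the HAVING clause is invalid here; a row-level condition belongs in WHERE

Fix: Use WHERE for row-level filtering

Corrected query:
SELECT id, title, rating FROM movies WHERE rating > 5.4

Result:
id | title         | rating
---+---------------+-------
1  | Shrek         | 6.1   
4  | Spirited Away | 5.7   
5  | It            | 7     
6  | Toy Story     | 8.2   
7  | The Shining   | 8     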